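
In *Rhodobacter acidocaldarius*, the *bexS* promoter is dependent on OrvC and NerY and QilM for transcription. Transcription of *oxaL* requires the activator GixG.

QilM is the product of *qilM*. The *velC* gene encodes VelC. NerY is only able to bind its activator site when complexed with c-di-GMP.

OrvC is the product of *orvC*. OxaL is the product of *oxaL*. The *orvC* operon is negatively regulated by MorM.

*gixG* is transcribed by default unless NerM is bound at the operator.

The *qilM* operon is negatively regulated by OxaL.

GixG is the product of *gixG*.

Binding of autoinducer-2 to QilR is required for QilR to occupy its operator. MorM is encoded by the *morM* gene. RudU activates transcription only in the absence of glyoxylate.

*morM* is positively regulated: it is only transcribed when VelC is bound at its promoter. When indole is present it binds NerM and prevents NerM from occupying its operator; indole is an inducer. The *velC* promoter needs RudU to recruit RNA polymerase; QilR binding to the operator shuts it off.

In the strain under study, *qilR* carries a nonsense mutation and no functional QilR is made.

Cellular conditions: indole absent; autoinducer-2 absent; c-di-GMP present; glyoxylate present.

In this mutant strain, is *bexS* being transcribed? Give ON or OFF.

ON

Glyoxylate is present, so RudU is inactive.
QilR is non-functional in this strain, so it has no effect.
Required activator RudU is absent, so *velC* is not transcribed.
So VelC is not produced.
Required activator VelC is absent, so *morM* is not transcribed.
So MorM is not produced.
With no repressor bound, *orvC* is transcribed.
So OrvC is produced and active.
c-di-GMP is present, so NerY is active.
Indole is absent, so NerM is active.
With repressor NerM bound, *gixG* is not transcribed.
So GixG is not produced.
Required activator GixG is absent, so *oxaL* is not transcribed.
So OxaL is not produced.
With no repressor bound, *qilM* is transcribed.
So QilM is produced and active.
No repressor is bound and OrvC and NerY and QilM are active, so *bexS* is transcribed.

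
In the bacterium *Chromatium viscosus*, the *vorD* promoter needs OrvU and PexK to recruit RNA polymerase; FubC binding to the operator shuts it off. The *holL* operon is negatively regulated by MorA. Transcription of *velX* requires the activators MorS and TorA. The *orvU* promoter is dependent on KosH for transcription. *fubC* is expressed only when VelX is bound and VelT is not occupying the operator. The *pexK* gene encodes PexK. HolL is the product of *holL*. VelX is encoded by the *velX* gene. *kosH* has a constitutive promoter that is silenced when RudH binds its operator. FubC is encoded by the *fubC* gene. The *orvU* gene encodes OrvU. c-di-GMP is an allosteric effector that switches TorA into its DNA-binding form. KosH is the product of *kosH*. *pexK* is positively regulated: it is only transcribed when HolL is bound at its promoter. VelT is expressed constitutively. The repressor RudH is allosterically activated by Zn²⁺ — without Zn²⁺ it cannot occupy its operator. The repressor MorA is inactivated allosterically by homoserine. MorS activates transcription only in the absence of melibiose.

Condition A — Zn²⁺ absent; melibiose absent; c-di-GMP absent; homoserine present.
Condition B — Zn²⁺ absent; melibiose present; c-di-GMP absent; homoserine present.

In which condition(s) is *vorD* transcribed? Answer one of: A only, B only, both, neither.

both

Condition A:
Zn²⁺ is absent, so RudH is inactive.
With no repressor bound, *kosH* is transcribed.
So KosH is produced and active.
No repressor is bound and KosH is active, so *orvU* is transcribed.
So OrvU is produced and active.
Melibiose is absent, so MorS is active.
c-di-GMP is absent, so TorA is inactive.
Required activator TorA is absent, so *velX* is not transcribed.
So VelX is not produced.
VelT is produced constitutively and is active.
With repressor VelT bound, *fubC* is not transcribed.
So FubC is not produced.
Homoserine is present, so MorA is inactive.
With no repressor bound, *holL* is transcribed.
So HolL is produced and active.
No repressor is bound and HolL is active, so *pexK* is transcribed.
So PexK is produced and active.
No repressor is bound and OrvU and PexK are active, so *vorD* is transcribed.
→ *vorD* is ON in A.
Condition B:
Zn²⁺ is absent, so RudH is inactive.
With no repressor bound, *kosH* is transcribed.
So KosH is produced and active.
No repressor is bound and KosH is active, so *orvU* is transcribed.
So OrvU is produced and active.
Melibiose is present, so MorS is inactive.
c-di-GMP is absent, so TorA is inactive.
Required activator MorS is absent, so *velX* is not transcribed.
So VelX is not produced.
VelT is produced constitutively and is active.
With repressor VelT bound, *fubC* is not transcribed.
So FubC is not produced.
Homoserine is present, so MorA is inactive.
With no repressor bound, *holL* is transcribed.
So HolL is produced and active.
No repressor is bound and HolL is active, so *pexK* is transcribed.
So PexK is produced and active.
No repressor is bound and OrvU and PexK are active, so *vorD* is transcribed.
→ *vorD* is ON in B.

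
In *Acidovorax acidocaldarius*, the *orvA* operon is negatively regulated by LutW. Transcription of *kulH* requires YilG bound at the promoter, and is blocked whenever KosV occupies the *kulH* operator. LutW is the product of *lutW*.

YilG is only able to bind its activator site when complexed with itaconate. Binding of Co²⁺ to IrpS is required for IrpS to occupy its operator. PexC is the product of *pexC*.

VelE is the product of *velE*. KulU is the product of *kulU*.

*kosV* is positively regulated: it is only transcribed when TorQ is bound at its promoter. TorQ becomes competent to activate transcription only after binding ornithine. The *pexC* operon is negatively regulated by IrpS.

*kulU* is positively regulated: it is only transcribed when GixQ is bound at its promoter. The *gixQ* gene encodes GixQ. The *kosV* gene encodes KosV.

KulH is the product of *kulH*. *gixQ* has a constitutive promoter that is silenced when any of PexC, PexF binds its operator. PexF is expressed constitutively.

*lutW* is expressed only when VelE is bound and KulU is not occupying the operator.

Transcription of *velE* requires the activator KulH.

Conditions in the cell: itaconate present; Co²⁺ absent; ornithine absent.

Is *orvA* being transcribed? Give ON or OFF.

OFF

Co²⁺ is absent, so IrpS is inactive.
With no repressor bound, *pexC* is transcribed.
So PexC is produced and active.
PexF is produced constitutively and is active.
With repressor PexC bound, *gixQ* is not transcribed.
So GixQ is not produced.
Required activator GixQ is absent, so *kulU* is not transcribed.
So KulU is not produced.
Ornithine is absent, so TorQ is inactive.
Required activator TorQ is absent, so *kosV* is not transcribed.
So KosV is not produced.
Itaconate is present, so YilG is active.
No repressor is bound and YilG is active, so *kulH* is transcribed.
So KulH is produced and active.
No repressor is bound and KulH is active, so *velE* is transcribed.
So VelE is produced and active.
No repressor is bound and VelE is active, so *lutW* is transcribed.
So LutW is produced and active.
With repressor LutW bound, *orvA* is not transcribed.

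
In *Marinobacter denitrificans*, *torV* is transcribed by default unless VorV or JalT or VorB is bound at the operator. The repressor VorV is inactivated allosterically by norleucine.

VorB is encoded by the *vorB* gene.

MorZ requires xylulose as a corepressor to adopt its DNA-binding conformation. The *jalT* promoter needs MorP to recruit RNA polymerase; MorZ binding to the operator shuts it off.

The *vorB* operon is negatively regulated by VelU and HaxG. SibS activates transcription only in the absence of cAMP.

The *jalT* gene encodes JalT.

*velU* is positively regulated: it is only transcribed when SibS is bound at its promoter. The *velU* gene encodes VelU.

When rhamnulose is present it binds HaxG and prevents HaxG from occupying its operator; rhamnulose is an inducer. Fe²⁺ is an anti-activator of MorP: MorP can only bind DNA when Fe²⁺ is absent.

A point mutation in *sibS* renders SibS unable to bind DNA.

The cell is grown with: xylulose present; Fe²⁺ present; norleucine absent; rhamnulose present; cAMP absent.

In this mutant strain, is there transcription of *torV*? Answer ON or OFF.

Norleucine is absent, so VorV is active.
Xylulose is present, so MorZ is active.
Fe²⁺ is present, so MorP is inactive.
With repressor MorZ bound, *jalT* is not transcribed.
So JalT is not produced.
SibS is non-functional in this strain, so it has no effect.
Required activator SibS is absent, so *velU* is not transcribed.
So VelU is not produced.
Rhamnulose is present, so HaxG is inactive.
With no repressor bound, *vorB* is transcribed.
So VorB is produced and active.
With repressor VorV bound, *torV* is not transcribed.

OFF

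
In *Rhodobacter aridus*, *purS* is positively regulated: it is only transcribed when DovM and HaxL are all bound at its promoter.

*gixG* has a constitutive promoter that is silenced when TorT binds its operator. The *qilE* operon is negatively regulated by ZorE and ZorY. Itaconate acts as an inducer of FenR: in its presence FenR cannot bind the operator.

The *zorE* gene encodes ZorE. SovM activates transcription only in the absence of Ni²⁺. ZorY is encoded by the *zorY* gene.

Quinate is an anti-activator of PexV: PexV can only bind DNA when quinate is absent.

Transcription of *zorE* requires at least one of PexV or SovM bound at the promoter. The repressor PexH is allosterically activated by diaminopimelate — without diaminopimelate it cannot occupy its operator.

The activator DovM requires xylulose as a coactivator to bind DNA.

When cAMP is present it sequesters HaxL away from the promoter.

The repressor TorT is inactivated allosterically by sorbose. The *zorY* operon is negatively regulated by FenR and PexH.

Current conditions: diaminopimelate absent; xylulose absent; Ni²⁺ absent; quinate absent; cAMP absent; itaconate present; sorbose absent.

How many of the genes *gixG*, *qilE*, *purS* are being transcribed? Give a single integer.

0

Sorbose is absent, so TorT is active.
With repressor TorT bound, *gixG* is not transcribed.
→ *gixG* is OFF.
Quinate is absent, so PexV is active.
Ni²⁺ is absent, so SovM is active.
Activator PexV is present, so *zorE* is transcribed.
So ZorE is produced and active.
Itaconate is present, so FenR is inactive.
Diaminopimelate is absent, so PexH is inactive.
With no repressor bound, *zorY* is transcribed.
So ZorY is produced and active.
With repressor ZorE bound, *qilE* is not transcribed.
→ *qilE* is OFF.
Xylulose is absent, so DovM is inactive.
cAMP is absent, so HaxL is active.
Required activator DovM is absent, so *purS* is not transcribed.
→ *purS* is OFF.
0 of the 3 genes are transcribed.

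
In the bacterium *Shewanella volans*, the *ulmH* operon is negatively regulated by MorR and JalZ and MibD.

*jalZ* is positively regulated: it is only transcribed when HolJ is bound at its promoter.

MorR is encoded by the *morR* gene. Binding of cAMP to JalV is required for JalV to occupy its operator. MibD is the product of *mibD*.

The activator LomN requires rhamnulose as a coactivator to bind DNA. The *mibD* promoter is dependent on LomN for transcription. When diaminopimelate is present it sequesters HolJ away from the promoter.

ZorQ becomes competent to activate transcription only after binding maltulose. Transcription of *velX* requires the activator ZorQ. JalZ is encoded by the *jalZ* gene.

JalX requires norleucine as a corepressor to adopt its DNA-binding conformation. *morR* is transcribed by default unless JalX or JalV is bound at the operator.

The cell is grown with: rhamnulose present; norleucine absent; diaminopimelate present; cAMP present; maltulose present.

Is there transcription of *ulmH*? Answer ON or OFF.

Norleucine is absent, so JalX is inactive.
cAMP is present, so JalV is active.
With repressor JalV bound, *morR* is not transcribed.
So MorR is not produced.
Diaminopimelate is present, so HolJ is inactive.
Required activator HolJ is absent, so *jalZ* is not transcribed.
So JalZ is not produced.
Rhamnulose is present, so LomN is active.
No repressor is bound and LomN is active, so *mibD* is transcribed.
So MibD is produced and active.
With repressor MibD bound, *ulmH* is not transcribed.

OFF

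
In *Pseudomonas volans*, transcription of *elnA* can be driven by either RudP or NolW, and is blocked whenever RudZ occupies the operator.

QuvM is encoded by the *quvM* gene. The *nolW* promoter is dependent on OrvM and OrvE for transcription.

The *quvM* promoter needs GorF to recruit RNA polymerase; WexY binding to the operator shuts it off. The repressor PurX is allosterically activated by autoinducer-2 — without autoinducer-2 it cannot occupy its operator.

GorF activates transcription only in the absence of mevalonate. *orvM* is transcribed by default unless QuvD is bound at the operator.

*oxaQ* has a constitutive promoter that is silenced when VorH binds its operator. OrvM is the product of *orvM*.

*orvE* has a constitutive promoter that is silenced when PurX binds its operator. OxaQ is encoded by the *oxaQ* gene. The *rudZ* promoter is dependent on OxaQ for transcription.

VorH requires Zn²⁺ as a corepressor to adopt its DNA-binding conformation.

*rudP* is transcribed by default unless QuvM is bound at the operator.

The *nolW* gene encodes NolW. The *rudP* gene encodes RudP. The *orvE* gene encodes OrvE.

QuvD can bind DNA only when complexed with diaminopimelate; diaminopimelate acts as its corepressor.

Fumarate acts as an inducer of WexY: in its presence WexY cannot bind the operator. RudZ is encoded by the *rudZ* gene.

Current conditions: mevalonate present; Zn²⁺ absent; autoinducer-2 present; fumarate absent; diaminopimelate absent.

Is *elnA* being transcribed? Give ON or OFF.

Mevalonate is present, so GorF is inactive.
Fumarate is absent, so WexY is active.
With repressor WexY bound, *quvM* is not transcribed.
So QuvM is not produced.
With no repressor bound, *rudP* is transcribed.
So RudP is produced and active.
Diaminopimelate is absent, so QuvD is inactive.
With no repressor bound, *orvM* is transcribed.
So OrvM is produced and active.
Autoinducer-2 is present, so PurX is active.
With repressor PurX bound, *orvE* is not transcribed.
So OrvE is not produced.
Required activator OrvE is absent, so *nolW* is not transcribed.
So NolW is not produced.
Zn²⁺ is absent, so VorH is inactive.
With no repressor bound, *oxaQ* is transcribed.
So OxaQ is produced and active.
No repressor is bound and OxaQ is active, so *rudZ* is transcribed.
So RudZ is produced and active.
With repressor RudZ bound, *elnA* is not transcribed.

OFF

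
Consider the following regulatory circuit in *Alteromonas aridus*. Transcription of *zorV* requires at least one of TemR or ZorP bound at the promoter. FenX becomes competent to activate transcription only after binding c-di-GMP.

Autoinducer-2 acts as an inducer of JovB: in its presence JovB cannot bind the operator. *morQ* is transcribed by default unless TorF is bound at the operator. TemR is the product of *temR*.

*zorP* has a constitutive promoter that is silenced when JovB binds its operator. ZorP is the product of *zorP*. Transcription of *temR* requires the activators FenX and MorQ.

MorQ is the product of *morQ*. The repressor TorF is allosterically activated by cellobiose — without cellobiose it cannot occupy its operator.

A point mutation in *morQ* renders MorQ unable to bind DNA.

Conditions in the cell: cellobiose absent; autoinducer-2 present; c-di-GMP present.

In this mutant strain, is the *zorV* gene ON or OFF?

c-di-GMP is present, so FenX is active.
MorQ is non-functional in this strain, so it has no effect.
Required activator MorQ is absent, so *temR* is not transcribed.
So TemR is not produced.
Autoinducer-2 is present, so JovB is inactive.
With no repressor bound, *zorP* is transcribed.
So ZorP is produced and active.
Activator ZorP is present, so *zorV* is transcribed.

ON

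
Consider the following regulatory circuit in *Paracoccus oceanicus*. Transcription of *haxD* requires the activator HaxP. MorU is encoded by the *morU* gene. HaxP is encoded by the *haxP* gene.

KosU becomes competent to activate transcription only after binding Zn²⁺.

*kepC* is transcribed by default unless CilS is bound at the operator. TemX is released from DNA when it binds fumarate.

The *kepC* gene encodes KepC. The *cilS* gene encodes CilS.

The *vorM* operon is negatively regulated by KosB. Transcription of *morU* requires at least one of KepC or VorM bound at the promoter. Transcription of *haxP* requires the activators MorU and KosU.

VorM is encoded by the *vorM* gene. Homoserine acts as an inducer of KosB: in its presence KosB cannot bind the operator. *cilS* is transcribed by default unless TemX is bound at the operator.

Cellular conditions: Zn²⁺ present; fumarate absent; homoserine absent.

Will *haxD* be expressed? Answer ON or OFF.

Fumarate is absent, so TemX is active.
With repressor TemX bound, *cilS* is not transcribed.
So CilS is not produced.
With no repressor bound, *kepC* is transcribed.
So KepC is produced and active.
Homoserine is absent, so KosB is active.
With repressor KosB bound, *vorM* is not transcribed.
So VorM is not produced.
Activator KepC is present, so *morU* is transcribed.
So MorU is produced and active.
Zn²⁺ is present, so KosU is active.
No repressor is bound and MorU and KosU are active, so *haxP* is transcribed.
So HaxP is produced and active.
No repressor is bound and HaxP is active, so *haxD* is transcribed.

ON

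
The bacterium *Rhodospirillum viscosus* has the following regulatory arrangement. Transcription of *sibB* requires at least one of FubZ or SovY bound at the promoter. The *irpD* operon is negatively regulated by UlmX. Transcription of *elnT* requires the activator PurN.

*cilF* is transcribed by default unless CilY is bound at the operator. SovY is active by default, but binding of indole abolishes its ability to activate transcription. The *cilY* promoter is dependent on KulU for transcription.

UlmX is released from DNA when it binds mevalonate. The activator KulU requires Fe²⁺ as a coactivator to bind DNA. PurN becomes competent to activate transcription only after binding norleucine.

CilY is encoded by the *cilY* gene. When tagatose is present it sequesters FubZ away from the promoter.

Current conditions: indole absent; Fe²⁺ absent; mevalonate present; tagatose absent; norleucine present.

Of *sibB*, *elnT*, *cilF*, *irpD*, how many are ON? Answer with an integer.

4

Tagatose is absent, so FubZ is active.
Indole is absent, so SovY is active.
Activator FubZ is present, so *sibB* is transcribed.
→ *sibB* is ON.
Norleucine is present, so PurN is active.
No repressor is bound and PurN is active, so *elnT* is transcribed.
→ *elnT* is ON.
Fe²⁺ is absent, so KulU is inactive.
Required activator KulU is absent, so *cilY* is not transcribed.
So CilY is not produced.
With no repressor bound, *cilF* is transcribed.
→ *cilF* is ON.
Mevalonate is present, so UlmX is inactive.
With no repressor bound, *irpD* is transcribed.
→ *irpD* is ON.
4 of the 4 genes are transcribed.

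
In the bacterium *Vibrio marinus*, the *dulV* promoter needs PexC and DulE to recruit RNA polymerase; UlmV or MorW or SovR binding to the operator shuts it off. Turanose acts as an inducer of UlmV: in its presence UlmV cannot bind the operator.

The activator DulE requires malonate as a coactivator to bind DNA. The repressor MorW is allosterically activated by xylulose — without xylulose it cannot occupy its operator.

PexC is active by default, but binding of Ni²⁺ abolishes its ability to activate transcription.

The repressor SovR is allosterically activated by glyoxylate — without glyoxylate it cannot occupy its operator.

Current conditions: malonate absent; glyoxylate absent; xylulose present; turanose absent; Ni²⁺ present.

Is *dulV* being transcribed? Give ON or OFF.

Ni²⁺ is present, so PexC is inactive.
Turanose is absent, so UlmV is active.
Malonate is absent, so DulE is inactive.
Xylulose is present, so MorW is active.
Glyoxylate is absent, so SovR is inactive.
With repressor UlmV bound, *dulV* is not transcribed.

OFF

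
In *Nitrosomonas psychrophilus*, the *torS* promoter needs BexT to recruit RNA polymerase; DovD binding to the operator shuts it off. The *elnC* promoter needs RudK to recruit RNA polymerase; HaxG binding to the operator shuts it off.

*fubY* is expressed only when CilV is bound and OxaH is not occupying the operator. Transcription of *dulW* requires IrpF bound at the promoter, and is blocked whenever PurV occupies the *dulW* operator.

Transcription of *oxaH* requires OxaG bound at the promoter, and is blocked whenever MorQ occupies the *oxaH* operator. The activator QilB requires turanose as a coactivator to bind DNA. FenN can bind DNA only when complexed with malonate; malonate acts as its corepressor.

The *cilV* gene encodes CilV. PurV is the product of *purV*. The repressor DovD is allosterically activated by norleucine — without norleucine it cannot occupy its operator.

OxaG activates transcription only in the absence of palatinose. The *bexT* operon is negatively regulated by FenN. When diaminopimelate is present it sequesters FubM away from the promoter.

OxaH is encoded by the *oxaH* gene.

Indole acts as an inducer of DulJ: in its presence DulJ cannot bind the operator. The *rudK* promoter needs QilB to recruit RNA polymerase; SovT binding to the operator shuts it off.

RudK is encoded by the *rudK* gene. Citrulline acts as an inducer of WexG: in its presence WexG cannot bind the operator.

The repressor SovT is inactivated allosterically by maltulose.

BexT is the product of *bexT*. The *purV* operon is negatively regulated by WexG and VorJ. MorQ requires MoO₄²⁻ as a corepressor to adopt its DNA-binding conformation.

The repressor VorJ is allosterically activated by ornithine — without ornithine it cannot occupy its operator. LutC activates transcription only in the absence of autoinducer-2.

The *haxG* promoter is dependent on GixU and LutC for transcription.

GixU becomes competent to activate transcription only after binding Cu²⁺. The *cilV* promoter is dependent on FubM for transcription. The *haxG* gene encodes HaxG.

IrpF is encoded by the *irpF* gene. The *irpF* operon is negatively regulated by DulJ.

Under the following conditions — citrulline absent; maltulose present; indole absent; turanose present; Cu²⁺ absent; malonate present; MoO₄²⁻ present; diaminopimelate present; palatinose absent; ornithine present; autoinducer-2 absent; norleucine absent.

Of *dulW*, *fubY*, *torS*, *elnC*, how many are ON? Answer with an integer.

Citrulline is absent, so WexG is active.
Ornithine is present, so VorJ is active.
With repressor WexG bound, *purV* is not transcribed.
So PurV is not produced.
Indole is absent, so DulJ is active.
With repressor DulJ bound, *irpF* is not transcribed.
So IrpF is not produced.
Required activator IrpF is absent, so *dulW* is not transcribed.
→ *dulW* is OFF.
Palatinose is absent, so OxaG is active.
MoO₄²⁻ is present, so MorQ is active.
With repressor MorQ bound, *oxaH* is not transcribed.
So OxaH is not produced.
Diaminopimelate is present, so FubM is inactive.
Required activator FubM is absent, so *cilV* is not transcribed.
So CilV is not produced.
Required activator CilV is absent, so *fubY* is not transcribed.
→ *fubY* is OFF.
Malonate is present, so FenN is active.
With repressor FenN bound, *bexT* is not transcribed.
So BexT is not produced.
Norleucine is absent, so DovD is inactive.
Required activator BexT is absent, so *torS* is not transcribed.
→ *torS* is OFF.
Maltulose is present, so SovT is inactive.
Turanose is present, so QilB is active.
No repressor is bound and QilB is active, so *rudK* is transcribed.
So RudK is produced and active.
Cu²⁺ is absent, so GixU is inactive.
Autoinducer-2 is absent, so LutC is active.
Required activator GixU is absent, so *haxG* is not transcribed.
So HaxG is not produced.
No repressor is bound and RudK is active, so *elnC* is transcribed.
→ *elnC* is ON.
1 of the 4 genes is transcribed.

1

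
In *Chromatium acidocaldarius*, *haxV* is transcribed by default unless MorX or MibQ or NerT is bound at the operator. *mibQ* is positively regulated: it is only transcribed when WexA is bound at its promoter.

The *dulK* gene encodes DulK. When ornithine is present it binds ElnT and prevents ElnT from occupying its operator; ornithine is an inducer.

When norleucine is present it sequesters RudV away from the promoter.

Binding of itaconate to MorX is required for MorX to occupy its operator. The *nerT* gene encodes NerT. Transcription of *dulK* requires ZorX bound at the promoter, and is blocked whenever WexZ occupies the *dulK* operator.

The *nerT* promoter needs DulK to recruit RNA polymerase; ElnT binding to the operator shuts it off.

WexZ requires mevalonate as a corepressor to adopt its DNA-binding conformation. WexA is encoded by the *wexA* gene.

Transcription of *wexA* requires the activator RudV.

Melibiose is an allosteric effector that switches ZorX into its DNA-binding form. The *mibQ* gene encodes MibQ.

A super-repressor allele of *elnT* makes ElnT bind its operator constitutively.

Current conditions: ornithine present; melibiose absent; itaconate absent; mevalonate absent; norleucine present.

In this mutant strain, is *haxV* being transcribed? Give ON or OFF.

ON

Itaconate is absent, so MorX is inactive.
Norleucine is present, so RudV is inactive.
Required activator RudV is absent, so *wexA* is not transcribed.
So WexA is not produced.
Required activator WexA is absent, so *mibQ* is not transcribed.
So MibQ is not produced.
Melibiose is absent, so ZorX is inactive.
Mevalonate is absent, so WexZ is inactive.
Required activator ZorX is absent, so *dulK* is not transcribed.
So DulK is not produced.
ElnT is constitutively active in this strain.
With repressor ElnT bound, *nerT* is not transcribed.
So NerT is not produced.
With no repressor bound, *haxV* is transcribed.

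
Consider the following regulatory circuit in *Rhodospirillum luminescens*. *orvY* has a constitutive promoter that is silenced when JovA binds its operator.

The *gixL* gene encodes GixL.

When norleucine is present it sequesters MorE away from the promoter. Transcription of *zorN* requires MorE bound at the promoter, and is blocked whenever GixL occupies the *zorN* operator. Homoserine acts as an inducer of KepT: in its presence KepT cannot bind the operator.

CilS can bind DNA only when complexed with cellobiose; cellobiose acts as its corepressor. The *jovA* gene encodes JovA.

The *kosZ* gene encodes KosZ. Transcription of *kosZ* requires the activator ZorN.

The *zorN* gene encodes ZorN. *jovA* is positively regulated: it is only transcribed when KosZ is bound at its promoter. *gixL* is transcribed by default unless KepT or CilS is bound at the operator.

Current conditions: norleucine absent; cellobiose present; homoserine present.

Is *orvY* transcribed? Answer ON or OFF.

OFF

Homoserine is present, so KepT is inactive.
Cellobiose is present, so CilS is active.
With repressor CilS bound, *gixL* is not transcribed.
So GixL is not produced.
Norleucine is absent, so MorE is active.
No repressor is bound and MorE is active, so *zorN* is transcribed.
So ZorN is produced and active.
No repressor is bound and ZorN is active, so *kosZ* is transcribed.
So KosZ is produced and active.
No repressor is bound and KosZ is active, so *jovA* is transcribed.
So JovA is produced and active.
With repressor JovA bound, *orvY* is not transcribed.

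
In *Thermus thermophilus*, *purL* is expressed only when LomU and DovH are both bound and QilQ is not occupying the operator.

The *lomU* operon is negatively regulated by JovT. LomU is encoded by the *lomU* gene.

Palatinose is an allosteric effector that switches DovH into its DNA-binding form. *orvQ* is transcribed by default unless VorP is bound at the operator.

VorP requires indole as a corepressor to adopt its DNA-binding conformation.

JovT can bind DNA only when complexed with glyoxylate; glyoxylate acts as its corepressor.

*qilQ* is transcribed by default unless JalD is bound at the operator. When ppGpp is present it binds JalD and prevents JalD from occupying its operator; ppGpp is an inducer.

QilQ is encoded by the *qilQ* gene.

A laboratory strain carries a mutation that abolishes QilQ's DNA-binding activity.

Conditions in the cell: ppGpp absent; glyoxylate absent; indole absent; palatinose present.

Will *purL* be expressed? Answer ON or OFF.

ON

Glyoxylate is absent, so JovT is inactive.
With no repressor bound, *lomU* is transcribed.
So LomU is produced and active.
Palatinose is present, so DovH is active.
QilQ is non-functional in this strain, so it has no effect.
No repressor is bound and LomU and DovH are active, so *purL* is transcribed.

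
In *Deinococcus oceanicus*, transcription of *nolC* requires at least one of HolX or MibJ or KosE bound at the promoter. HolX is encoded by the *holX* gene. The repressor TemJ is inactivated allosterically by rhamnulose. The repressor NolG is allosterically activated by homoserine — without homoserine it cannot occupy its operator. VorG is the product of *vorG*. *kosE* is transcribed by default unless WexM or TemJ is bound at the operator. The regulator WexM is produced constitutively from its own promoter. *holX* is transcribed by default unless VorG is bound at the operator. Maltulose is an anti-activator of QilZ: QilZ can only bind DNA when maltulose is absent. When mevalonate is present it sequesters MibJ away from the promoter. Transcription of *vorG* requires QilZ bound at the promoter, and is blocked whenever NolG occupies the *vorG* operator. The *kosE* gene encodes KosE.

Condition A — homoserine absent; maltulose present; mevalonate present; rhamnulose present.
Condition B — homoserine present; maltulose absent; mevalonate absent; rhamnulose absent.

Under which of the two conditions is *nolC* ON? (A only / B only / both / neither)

Condition A:
Homoserine is absent, so NolG is inactive.
Maltulose is present, so QilZ is inactive.
Required activator QilZ is absent, so *vorG* is not transcribed.
So VorG is not produced.
With no repressor bound, *holX* is transcribed.
So HolX is produced and active.
Mevalonate is present, so MibJ is inactive.
WexM is produced constitutively and is active.
Rhamnulose is present, so TemJ is inactive.
With repressor WexM bound, *kosE* is not transcribed.
So KosE is not produced.
Activator HolX is present, so *nolC* is transcribed.
→ *nolC* is ON in A.
Condition B:
Homoserine is present, so NolG is active.
Maltulose is absent, so QilZ is active.
With repressor NolG bound, *vorG* is not transcribed.
So VorG is not produced.
With no repressor bound, *holX* is transcribed.
So HolX is produced and active.
Mevalonate is absent, so MibJ is active.
WexM is produced constitutively and is active.
Rhamnulose is absent, so TemJ is active.
With repressor WexM bound, *kosE* is not transcribed.
So KosE is not produced.
Activator HolX is present, so *nolC* is transcribed.
→ *nolC* is ON in B.

both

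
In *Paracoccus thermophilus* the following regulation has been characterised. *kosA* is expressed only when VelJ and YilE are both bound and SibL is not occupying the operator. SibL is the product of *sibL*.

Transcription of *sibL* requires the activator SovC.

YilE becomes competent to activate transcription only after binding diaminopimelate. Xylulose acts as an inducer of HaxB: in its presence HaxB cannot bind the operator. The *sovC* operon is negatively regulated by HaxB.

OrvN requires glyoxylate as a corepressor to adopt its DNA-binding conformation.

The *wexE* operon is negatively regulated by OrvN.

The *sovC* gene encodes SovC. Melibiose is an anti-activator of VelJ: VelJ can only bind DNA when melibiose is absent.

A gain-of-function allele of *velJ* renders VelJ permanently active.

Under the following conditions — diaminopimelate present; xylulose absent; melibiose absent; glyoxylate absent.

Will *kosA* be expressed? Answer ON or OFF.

Xylulose is absent, so HaxB is active.
With repressor HaxB bound, *sovC* is not transcribed.
So SovC is not produced.
Required activator SovC is absent, so *sibL* is not transcribed.
So SibL is not produced.
VelJ is constitutively active in this strain.
Diaminopimelate is present, so YilE is active.
No repressor is bound and VelJ and YilE are active, so *kosA* is transcribed.

ON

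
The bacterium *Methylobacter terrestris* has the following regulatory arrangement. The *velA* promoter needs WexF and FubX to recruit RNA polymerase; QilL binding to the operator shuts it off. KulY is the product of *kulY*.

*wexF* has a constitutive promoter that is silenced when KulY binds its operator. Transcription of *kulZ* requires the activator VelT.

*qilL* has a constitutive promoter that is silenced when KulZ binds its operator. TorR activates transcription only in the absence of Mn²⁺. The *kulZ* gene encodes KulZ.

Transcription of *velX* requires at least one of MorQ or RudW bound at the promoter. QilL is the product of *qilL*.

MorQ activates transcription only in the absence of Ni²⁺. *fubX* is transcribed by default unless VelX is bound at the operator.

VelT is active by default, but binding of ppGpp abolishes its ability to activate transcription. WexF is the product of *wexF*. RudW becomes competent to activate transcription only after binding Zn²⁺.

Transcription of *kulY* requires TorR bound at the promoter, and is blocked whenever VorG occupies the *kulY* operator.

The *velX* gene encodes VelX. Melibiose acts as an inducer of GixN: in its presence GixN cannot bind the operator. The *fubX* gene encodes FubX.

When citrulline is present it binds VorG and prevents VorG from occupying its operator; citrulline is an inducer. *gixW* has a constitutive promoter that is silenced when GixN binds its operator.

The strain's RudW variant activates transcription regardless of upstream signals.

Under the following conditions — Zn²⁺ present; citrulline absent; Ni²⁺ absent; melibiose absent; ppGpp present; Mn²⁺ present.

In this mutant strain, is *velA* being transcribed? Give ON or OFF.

ppGpp is present, so VelT is inactive.
Required activator VelT is absent, so *kulZ* is not transcribed.
So KulZ is not produced.
With no repressor bound, *qilL* is transcribed.
So QilL is produced and active.
Citrulline is absent, so VorG is active.
Mn²⁺ is present, so TorR is inactive.
With repressor VorG bound, *kulY* is not transcribed.
So KulY is not produced.
With no repressor bound, *wexF* is transcribed.
So WexF is produced and active.
Ni²⁺ is absent, so MorQ is active.
RudW is constitutively active in this strain.
Activator MorQ is present, so *velX* is transcribed.
So VelX is produced and active.
With repressor VelX bound, *fubX* is not transcribed.
So FubX is not produced.
With repressor QilL bound, *velA* is not transcribed.

OFF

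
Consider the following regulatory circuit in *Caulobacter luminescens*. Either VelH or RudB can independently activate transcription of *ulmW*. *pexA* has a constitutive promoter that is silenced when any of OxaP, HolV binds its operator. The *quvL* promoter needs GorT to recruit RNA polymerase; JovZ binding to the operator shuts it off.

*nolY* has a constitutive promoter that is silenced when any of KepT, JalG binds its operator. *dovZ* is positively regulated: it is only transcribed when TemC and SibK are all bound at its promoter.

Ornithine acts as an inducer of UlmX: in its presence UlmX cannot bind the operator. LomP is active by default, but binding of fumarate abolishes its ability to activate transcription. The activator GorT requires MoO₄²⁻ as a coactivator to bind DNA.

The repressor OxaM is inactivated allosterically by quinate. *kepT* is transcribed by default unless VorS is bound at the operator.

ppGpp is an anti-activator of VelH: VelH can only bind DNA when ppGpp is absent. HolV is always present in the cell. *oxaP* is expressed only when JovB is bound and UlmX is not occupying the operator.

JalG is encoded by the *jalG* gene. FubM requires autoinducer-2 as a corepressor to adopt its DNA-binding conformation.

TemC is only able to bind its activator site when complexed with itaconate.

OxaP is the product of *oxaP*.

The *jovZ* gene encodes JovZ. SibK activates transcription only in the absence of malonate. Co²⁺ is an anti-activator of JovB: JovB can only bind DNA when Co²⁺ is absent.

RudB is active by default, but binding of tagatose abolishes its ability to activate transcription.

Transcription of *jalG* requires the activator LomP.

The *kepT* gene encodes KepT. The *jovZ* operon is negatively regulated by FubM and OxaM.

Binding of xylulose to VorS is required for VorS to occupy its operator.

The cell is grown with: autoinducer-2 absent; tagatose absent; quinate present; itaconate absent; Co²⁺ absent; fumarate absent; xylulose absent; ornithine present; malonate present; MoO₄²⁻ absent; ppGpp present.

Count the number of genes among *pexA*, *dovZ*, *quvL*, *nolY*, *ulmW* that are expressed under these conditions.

1

Co²⁺ is absent, so JovB is active.
Ornithine is present, so UlmX is inactive.
No repressor is bound and JovB is active, so *oxaP* is transcribed.
So OxaP is produced and active.
HolV is produced constitutively and is active.
With repressor OxaP bound, *pexA* is not transcribed.
→ *pexA* is OFF.
Itaconate is absent, so TemC is inactive.
Malonate is present, so SibK is inactive.
Required activator TemC is absent, so *dovZ* is not transcribed.
→ *dovZ* is OFF.
MoO₄²⁻ is absent, so GorT is inactive.
Autoinducer-2 is absent, so FubM is inactive.
Quinate is present, so OxaM is inactive.
With no repressor bound, *jovZ* is transcribed.
So JovZ is produced and active.
With repressor JovZ bound, *quvL* is not transcribed.
→ *quvL* is OFF.
Xylulose is absent, so VorS is inactive.
With no repressor bound, *kepT* is transcribed.
So KepT is produced and active.
Fumarate is absent, so LomP is active.
No repressor is bound and LomP is active, so *jalG* is transcribed.
So JalG is produced and active.
With repressor KepT bound, *nolY* is not transcribed.
→ *nolY* is OFF.
ppGpp is present, so VelH is inactive.
Tagatose is absent, so RudB is active.
Activator RudB is present, so *ulmW* is transcribed.
→ *ulmW* is ON.
1 of the 5 genes is transcribed.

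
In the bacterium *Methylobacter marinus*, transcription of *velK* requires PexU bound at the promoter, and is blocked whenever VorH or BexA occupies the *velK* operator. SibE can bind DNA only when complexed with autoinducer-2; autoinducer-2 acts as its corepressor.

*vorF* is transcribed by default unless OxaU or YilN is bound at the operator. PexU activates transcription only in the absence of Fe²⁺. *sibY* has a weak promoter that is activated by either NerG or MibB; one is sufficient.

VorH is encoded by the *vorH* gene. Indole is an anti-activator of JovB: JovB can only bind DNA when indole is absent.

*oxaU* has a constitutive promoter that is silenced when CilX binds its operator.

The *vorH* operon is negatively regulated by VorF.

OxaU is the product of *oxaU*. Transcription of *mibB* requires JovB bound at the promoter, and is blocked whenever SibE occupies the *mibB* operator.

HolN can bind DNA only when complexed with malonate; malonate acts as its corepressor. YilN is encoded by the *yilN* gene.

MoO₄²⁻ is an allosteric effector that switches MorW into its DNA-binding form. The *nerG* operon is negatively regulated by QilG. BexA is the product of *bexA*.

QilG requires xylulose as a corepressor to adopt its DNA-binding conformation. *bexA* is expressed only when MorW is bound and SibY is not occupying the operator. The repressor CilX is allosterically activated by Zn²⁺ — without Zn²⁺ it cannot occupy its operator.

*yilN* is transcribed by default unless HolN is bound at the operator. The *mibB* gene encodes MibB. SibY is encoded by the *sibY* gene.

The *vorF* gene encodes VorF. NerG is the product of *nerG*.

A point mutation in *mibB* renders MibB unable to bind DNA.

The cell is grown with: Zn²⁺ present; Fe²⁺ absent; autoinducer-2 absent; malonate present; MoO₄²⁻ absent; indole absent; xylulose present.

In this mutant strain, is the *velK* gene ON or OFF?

Fe²⁺ is absent, so PexU is active.
Zn²⁺ is present, so CilX is active.
With repressor CilX bound, *oxaU* is not transcribed.
So OxaU is not produced.
Malonate is present, so HolN is active.
With repressor HolN bound, *yilN* is not transcribed.
So YilN is not produced.
With no repressor bound, *vorF* is transcribed.
So VorF is produced and active.
With repressor VorF bound, *vorH* is not transcribed.
So VorH is not produced.
MoO₄²⁻ is absent, so MorW is inactive.
Xylulose is present, so QilG is active.
With repressor QilG bound, *nerG* is not transcribed.
So NerG is not produced.
MibB is non-functional in this strain, so it has no effect.
No activator is available at the *sibY* promoter, so *sibY* is not transcribed.
So SibY is not produced.
Required activator MorW is absent, so *bexA* is not transcribed.
So BexA is not produced.
No repressor is bound and PexU is active, so *velK* is transcribed.

ON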